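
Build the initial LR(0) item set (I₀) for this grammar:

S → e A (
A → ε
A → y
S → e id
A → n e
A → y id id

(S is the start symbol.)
First, augment the grammar with S' → S
I₀ = CLOSURE({ [S' → . S] }):
  [S' → . S] has the dot before S: add [S → . e A (], [S → . e id]
No further items can be added.

I₀ = { [S → . e A (], [S → . e id], [S' → . S] }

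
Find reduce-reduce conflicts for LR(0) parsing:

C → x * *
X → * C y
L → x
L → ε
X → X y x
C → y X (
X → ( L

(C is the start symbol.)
No reduce-reduce conflicts

A reduce-reduce conflict occurs when an LR(0) state has two complete items [A → α .] and [B → β .] — both call for a reduction, and with no lookahead the parser cannot choose between them.

Augment with C' → C and build the canonical LR(0) collection (I0 = CLOSURE({[C' → . C]}), then GOTO on every symbol after a dot until no new states appear). It has 16 states:
  I0: { [C → . x * *], [C → . y X (], [C' → . C] }  — shift
  I1: { [C' → C .] }  — accept
  I2: { [C → x . * *] }  — shift
  I3: { [C → y . X (], [X → . ( L], [X → . * C y], [X → . X y x] }  — shift
  I4: { [L → . x], [L → .], [X → ( . L] }  — shift, reduce
  I5: { [C → . x * *], [C → . y X (], [X → * . C y] }  — shift
  I6: { [C → y X . (], [X → X . y x] }  — shift
  I7: { [C → y X ( .] }  — reduce
  I8: { [X → X y . x] }  — shift
  I9: { [X → X y x .] }  — reduce
  I10: { [X → * C . y] }  — shift
  I11: { [X → * C y .] }  — reduce
  I12: { [X → ( L .] }  — reduce
  I13: { [L → x .] }  — reduce
  I14: { [C → x * . *] }  — shift
  I15: { [C → x * * .] }  — reduce

No state contains more than one complete item.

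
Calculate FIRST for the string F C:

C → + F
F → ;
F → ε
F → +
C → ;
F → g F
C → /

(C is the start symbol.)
{ '+', '/', ';', 'g' }

FIRST sets of the non-terminals involved (from the grammar, by fixed-point iteration):
  FIRST(F) = { '+', ';', 'g', ε }
  FIRST(C) = { '+', '/', ';' }

To compute FIRST(F C), process the symbols left to right:
Symbol F is a non-terminal. Add FIRST(F) \ {ε} = { '+', ';', 'g' }
F is nullable (ε ∈ FIRST(F)), continue to the next symbol.
Symbol C is a non-terminal. Add FIRST(C) \ {ε} = { '+', '/', ';' }
C is not nullable (ε ∉ FIRST(C)), so stop here.
FIRST(F C) = { '+', '/', ';', 'g' }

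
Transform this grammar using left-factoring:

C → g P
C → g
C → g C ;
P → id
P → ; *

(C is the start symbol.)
Left-factoring transforms A → αβ₁ | αβ₂ into A → αA' and A' → β₁ | β₂
(α is the longest common prefix among the alternatives). Repeat until
no nonterminal has two alternatives with a common prefix.

Round 1: C has alternatives sharing prefix 'g'. Introduce C': C → g C'
  Add: C' → P
  Add: C' → ε
  Add: C' → C ;

No remaining common prefixes — done.

Resulting grammar:
C → g C'
C' → P
C' → ε
C' → C ;
P → id
P → ; *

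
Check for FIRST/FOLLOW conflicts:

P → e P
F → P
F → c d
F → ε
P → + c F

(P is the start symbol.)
A FIRST/FOLLOW conflict occurs when a non-terminal N has a nullable alternative N → β (β ⇒* ε) and another alternative N → α with FIRST(α) ∩ FOLLOW(N) ≠ ∅: on such a lookahead the parser cannot decide between expanding α and letting N vanish via β.

Nullable non-terminals: F.
FIRST sets used below: FIRST(P) = { '+', 'e' }

F: nullable alternative(s) F → ε; FOLLOW(F) = { $ }
  F → P: FIRST \ {ε} = { '+', 'e' } — disjoint from FOLLOW(F)
  F → c d: FIRST \ {ε} = { 'c' } — disjoint from FOLLOW(F)
  F → ε: FIRST \ {ε} = { } — this is the only nullable alternative, skip

P has no nullable alternative, so no FIRST/FOLLOW check is needed there.

No FIRST/FOLLOW conflicts found.

Answer: No FIRST/FOLLOW conflicts.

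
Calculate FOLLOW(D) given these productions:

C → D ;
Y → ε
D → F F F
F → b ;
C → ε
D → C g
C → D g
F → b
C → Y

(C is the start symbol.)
In C → D ;: D is followed by ';', add FIRST(';') \ {ε} = { ';' }
In C → D g: D is followed by g, add FIRST(g) \ {ε} = { 'g' }

Taking the union: FOLLOW(D) = { ';', 'g' }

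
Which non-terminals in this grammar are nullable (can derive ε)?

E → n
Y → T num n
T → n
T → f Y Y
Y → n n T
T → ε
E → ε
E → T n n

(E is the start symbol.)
{ 'E', 'T' }

A non-terminal is nullable if it can derive ε (the empty string): either it has an ε-production, or it has a production whose right-hand side consists entirely of nullable non-terminals.

ε-productions: T → ε, E → ε
So T, E are immediately nullable.
No further non-terminal can be added: every production for the remaining non-terminals contains a terminal or a non-nullable non-terminal.
Nullable = { 'E', 'T' }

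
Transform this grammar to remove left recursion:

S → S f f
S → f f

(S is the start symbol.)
S → f f S'
S' → f f S'
S' → ε

S is directly left-recursive. The standard transformation for
  A → A α₁ | ... | A α_m | β₁ | ... | β_n
is
  A  → β₁ A' | ... | β_n A'
  A' → α₁ A' | ... | α_m A' | ε

S → f f becomes S → f f S'
S → S f f becomes S' → f f S'
Add S' → ε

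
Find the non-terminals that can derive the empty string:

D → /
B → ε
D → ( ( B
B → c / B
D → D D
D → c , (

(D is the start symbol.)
{ 'B' }

ε-productions: B → ε
So B is immediately nullable.
No further non-terminal can be added: every production for the remaining non-terminals contains a terminal or a non-nullable non-terminal.
Nullable = { 'B' }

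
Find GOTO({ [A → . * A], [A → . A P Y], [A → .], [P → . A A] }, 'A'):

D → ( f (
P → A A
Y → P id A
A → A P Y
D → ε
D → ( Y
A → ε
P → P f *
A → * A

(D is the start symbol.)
GOTO(I, 'A') = CLOSURE({ [A → αX.β] : [A → α.Xβ] ∈ I, X = 'A' })

Items with dot before 'A', with the dot advanced:
  [A → . A P Y] → [A → A . P Y]
  [P → . A A] → [P → A . A]
Closure of the advanced items:
  [A → A . P Y] has the dot before P: add [P → . A A], [P → . P f *]
  [P → A . A] has the dot before A: add [A → . A P Y], [A → .], [A → . * A]

GOTO = { [A → . * A], [A → . A P Y], [A → .], [A → A . P Y], [P → . A A], [P → . P f *], [P → A . A] }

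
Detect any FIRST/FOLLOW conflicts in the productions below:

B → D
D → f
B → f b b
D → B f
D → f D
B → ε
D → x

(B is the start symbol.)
Yes. B → D with FOLLOW(B) on { 'f' }; B → f b b with FOLLOW(B) on { 'f' }

Nullable non-terminals: B.
FIRST sets used below: FIRST(D) = { 'f', 'x' }

B: nullable alternative(s) B → ε; FOLLOW(B) = { $, 'f' }
  B → D: FIRST \ {ε} = { 'f', 'x' } — overlaps FOLLOW(B) on { 'f' }: CONFLICT
  B → f b b: FIRST \ {ε} = { 'f' } — overlaps FOLLOW(B) on { 'f' }: CONFLICT
  B → ε: FIRST \ {ε} = { } — this is the only nullable alternative, skip

D has no nullable alternative, so no FIRST/FOLLOW check is needed there.

So the grammar has 2 FIRST/FOLLOW conflicts (marked CONFLICT above).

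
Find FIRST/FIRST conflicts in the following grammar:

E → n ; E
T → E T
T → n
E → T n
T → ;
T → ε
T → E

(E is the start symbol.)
A FIRST/FIRST conflict occurs when two productions N → α and N → β for the same non-terminal have FIRST(α) ∩ FIRST(β) ≠ ∅ (with ε ∈ FIRST of a nullable right-hand side, so two nullable alternatives also conflict).

FIRST sets of the non-terminals at (or reachable through a nullable prefix from) the front of some alternative:
  FIRST(T) = { ';', 'n', ε }
  FIRST(E) = { ';', 'n' }

Productions for E:
  E → n ; E: FIRST = { 'n' }
  E → T n: FIRST = { ';', 'n' }
Productions for T:
  T → E T: FIRST = { ';', 'n' }
  T → n: FIRST = { 'n' }
  T → ;: FIRST = { ';' }
  T → ε: FIRST = { ε }
  T → E: FIRST = { ';', 'n' }

Conflict for E: E → n ; E and E → T n
  Overlap: { 'n' }
Conflict for T: T → E T and T → n
  Overlap: { 'n' }
Conflict for T: T → E T and T → ;
  Overlap: { ';' }
Conflict for T: T → E T and T → E
  Overlap: { ';', 'n' }
Conflict for T: T → n and T → E
  Overlap: { 'n' }
Conflict for T: T → ; and T → E
  Overlap: { ';' }

Answer: Yes. E → n ';' E / E → T n on { 'n' }; T → E T / T → n on { 'n' }; T → E T / T → ';' on { ';' }; T → E T / T → E on { ';', 'n' }; T → n / T → E on { 'n' }; T → ';' / T → E on { ';' }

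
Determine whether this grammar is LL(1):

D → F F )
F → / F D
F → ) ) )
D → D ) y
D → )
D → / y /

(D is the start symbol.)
A grammar is LL(1) if for each non-terminal N with multiple productions, the predict sets of those productions are pairwise disjoint, where PREDICT(N → α) = (FIRST(α) \ {ε}) ∪ (FOLLOW(N) if α ⇒* ε).

Relevant sets:
  FIRST(F) = { ')', '/' }
  FIRST(D) = { ')', '/' }

For D:
  PREDICT(D → F F ')') = { ')', '/' }
  PREDICT(D → D ')' y) = { ')', '/' }
  PREDICT(D → ')') = { ')' }
  PREDICT(D → '/' y '/') = { '/' }
For F:
  PREDICT(F → '/' F D) = { '/' }
  PREDICT(F → ')' ')' ')') = { ')' }

Conflict found: Predict set conflict for D: { ')', '/' }
The grammar is NOT LL(1).

Answer: No. Predict set conflict for D: { ')', '/' }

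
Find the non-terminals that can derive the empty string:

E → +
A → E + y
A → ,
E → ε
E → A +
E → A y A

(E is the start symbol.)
A non-terminal is nullable if it can derive ε (the empty string): either it has an ε-production, or it has a production whose right-hand side consists entirely of nullable non-terminals.

ε-productions: E → ε
So E is immediately nullable.
No further non-terminal can be added: every production for the remaining non-terminals contains a terminal or a non-nullable non-terminal.
Nullable = { 'E' }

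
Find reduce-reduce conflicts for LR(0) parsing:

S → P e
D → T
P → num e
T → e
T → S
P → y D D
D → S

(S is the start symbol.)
Augment with S' → S and build the canonical LR(0) collection (I0 = CLOSURE({[S' → . S]}), then GOTO on every symbol after a dot until no new states appear). It has 12 states:
  I0: { [P → . num e], [P → . y D D], [S → . P e], [S' → . S] }  — shift
  I1: { [S → P . e] }  — shift
  I2: { [S' → S .] }  — accept
  I3: { [P → num . e] }  — shift
  I4: { [D → . S], [D → . T], [P → . num e], [P → . y D D], [P → y . D D], [S → . P e], [T → . S], [T → . e] }  — shift
  I5: { [D → . S], [D → . T], [P → . num e], [P → . y D D], [P → y D . D], [S → . P e], [T → . S], [T → . e] }  — shift
  I6: { [D → S .], [T → S .] }  — 2 reduces
  I7: { [D → T .] }  — reduce
  I8: { [T → e .] }  — reduce
  I9: { [P → y D D .] }  — reduce
  I10: { [P → num e .] }  — reduce
  I11: { [S → P e .] }  — reduce

I6 contains complete items [D → S .], [T → S .] — reduce-reduce conflict.

Answer: Yes — I6: [D → S .] vs [T → S .]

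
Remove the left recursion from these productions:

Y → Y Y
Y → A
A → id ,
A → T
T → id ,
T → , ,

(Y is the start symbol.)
Y → A Y'
Y' → Y Y'
Y' → ε
A → id ,
A → T
T → id ,
T → , ,

Y is directly left-recursive. The standard transformation for
  A → A α₁ | ... | A α_m | β₁ | ... | β_n
is
  A  → β₁ A' | ... | β_n A'
  A' → α₁ A' | ... | α_m A' | ε

Y → A becomes Y → A Y'
Y → Y Y becomes Y' → Y Y'
Add Y' → ε

Productions for other non-terminals are unchanged:
  A → id ,
  A → T
  T → id ,
  T → , ,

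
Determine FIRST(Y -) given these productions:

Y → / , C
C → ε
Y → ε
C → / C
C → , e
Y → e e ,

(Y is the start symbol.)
FIRST sets of the non-terminals involved (from the grammar, by fixed-point iteration):
  FIRST(Y) = { '/', 'e', ε }

To compute FIRST(Y -), process the symbols left to right:
Symbol Y is a non-terminal. Add FIRST(Y) \ {ε} = { '/', 'e' }
Y is nullable (ε ∈ FIRST(Y)), continue to the next symbol.
Symbol - is a terminal. Add '-' and stop.
FIRST(Y -) = { '-', '/', 'e' }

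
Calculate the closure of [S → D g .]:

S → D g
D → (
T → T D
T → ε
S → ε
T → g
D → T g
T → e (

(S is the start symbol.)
Start with: [S → D g .]
The dot is at the end, so nothing is added.

CLOSURE = { [S → D g .] }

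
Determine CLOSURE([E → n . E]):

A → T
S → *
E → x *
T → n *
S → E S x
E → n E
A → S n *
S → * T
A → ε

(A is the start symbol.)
To compute CLOSURE, for each item [A → α.Bβ] where B is a non-terminal, add [B → .γ] for all productions B → γ; repeat for the newly added items until nothing changes.

Start with: [E → n . E]
  [E → n . E] has the dot before E: add [E → . x *], [E → . n E]
No further items can be added.

CLOSURE = { [E → . n E], [E → . x *], [E → n . E] }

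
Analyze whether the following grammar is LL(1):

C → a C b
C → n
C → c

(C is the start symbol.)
A grammar is LL(1) if for each non-terminal N with multiple productions, the predict sets of those productions are pairwise disjoint, where PREDICT(N → α) = (FIRST(α) \ {ε}) ∪ (FOLLOW(N) if α ⇒* ε).

For C:
  PREDICT(C → a C b) = { 'a' }
  PREDICT(C → n) = { 'n' }
  PREDICT(C → c) = { 'c' }

All predict sets are disjoint. The grammar IS LL(1).

Answer: Yes, the grammar is LL(1).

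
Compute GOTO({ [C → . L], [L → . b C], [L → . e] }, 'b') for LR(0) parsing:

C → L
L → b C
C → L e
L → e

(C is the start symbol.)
GOTO(I, 'b') = CLOSURE({ [A → αX.β] : [A → α.Xβ] ∈ I, X = 'b' })

Items with dot before 'b', with the dot advanced:
  [L → . b C] → [L → b . C]
Closure of the advanced items:
  [L → b . C] has the dot before C: add [C → . L], [C → . L e]
  [C → . L] has the dot before L: add [L → . b C], [L → . e]

GOTO = { [C → . L e], [C → . L], [L → . b C], [L → . e], [L → b . C] }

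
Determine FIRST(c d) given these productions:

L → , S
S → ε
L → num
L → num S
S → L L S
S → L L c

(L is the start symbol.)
To compute FIRST(c d), process the symbols left to right:
Symbol c is a terminal. Add 'c' and stop.
FIRST(c d) = { 'c' }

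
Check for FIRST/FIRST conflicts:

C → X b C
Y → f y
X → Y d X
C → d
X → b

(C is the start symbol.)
A FIRST/FIRST conflict occurs when two productions N → α and N → β for the same non-terminal have FIRST(α) ∩ FIRST(β) ≠ ∅ (with ε ∈ FIRST of a nullable right-hand side, so two nullable alternatives also conflict).

FIRST sets of the non-terminals at (or reachable through a nullable prefix from) the front of some alternative:
  FIRST(X) = { 'b', 'f' }
  FIRST(Y) = { 'f' }

Productions for C:
  C → X b C: FIRST = { 'b', 'f' }
  C → d: FIRST = { 'd' }
Productions for X:
  X → Y d X: FIRST = { 'f' }
  X → b: FIRST = { 'b' }
Y has only one production, so no FIRST/FIRST conflict is possible there.

All alternatives of each non-terminal have pairwise disjoint FIRST sets.

Answer: No FIRST/FIRST conflicts.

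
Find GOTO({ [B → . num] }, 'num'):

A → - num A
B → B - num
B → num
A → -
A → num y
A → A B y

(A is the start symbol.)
GOTO(I, 'num') = CLOSURE({ [A → αX.β] : [A → α.Xβ] ∈ I, X = 'num' })

Items with dot before 'num', with the dot advanced:
  [B → . num] → [B → num .]
Closure adds nothing (no advanced item has the dot before a non-terminal).

GOTO = { [B → num .] }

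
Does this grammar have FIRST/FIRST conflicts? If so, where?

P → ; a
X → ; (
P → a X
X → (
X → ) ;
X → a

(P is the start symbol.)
Productions for P:
  P → ; a: FIRST = { ';' }
  P → a X: FIRST = { 'a' }
Productions for X:
  X → ; (: FIRST = { ';' }
  X → (: FIRST = { '(' }
  X → ) ;: FIRST = { ')' }
  X → a: FIRST = { 'a' }

All alternatives of each non-terminal have pairwise disjoint FIRST sets.

Answer: No FIRST/FIRST conflicts.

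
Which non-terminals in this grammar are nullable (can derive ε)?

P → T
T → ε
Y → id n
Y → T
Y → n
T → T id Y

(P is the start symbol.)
ε-productions: T → ε
So T is immediately nullable.
P → T: every symbol on the right is nullable, so P is nullable too.
Y → T: every symbol on the right is nullable, so Y is nullable too.
Every non-terminal is now nullable.
Nullable = { 'P', 'T', 'Y' }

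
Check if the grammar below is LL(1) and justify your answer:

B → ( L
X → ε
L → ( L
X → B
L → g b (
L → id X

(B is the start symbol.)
A grammar is LL(1) if for each non-terminal N with multiple productions, the predict sets of those productions are pairwise disjoint, where PREDICT(N → α) = (FIRST(α) \ {ε}) ∪ (FOLLOW(N) if α ⇒* ε).

Relevant sets:
  FIRST(B) = { '(' }
  FOLLOW(X) = { $ }

For X:
  PREDICT(X → ε) = { $ }
  PREDICT(X → B) = { '(' }
For L:
  PREDICT(L → '(' L) = { '(' }
  PREDICT(L → g b '(') = { 'g' }
  PREDICT(L → id X) = { 'id' }
B has a single production, so nothing to check there.

All predict sets are disjoint. The grammar IS LL(1).

Answer: Yes, the grammar is LL(1).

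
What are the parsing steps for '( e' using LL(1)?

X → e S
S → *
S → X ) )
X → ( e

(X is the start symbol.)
LL(1) parsing maintains a stack (initially the start symbol over $) and the input. At each step: if the stack top is a terminal, match it against the current input token; if it is a non-terminal N, replace it with the RHS of M[N, lookahead] (the unique production whose predict set contains the lookahead).

Stack is shown with the top on the left.

Stack  Input  Action
--------------------
X $    ( e $  output X → ( e
( e $  ( e $  match '('
e $    e $    match 'e'
$      $      accept

The string is accepted.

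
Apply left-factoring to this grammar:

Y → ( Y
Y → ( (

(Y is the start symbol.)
Left-factoring transforms A → αβ₁ | αβ₂ into A → αA' and A' → β₁ | β₂
(α is the longest common prefix among the alternatives). Repeat until
no nonterminal has two alternatives with a common prefix.

Round 1: Y has alternatives sharing prefix '('. Introduce Y': Y → ( Y'
  Add: Y' → Y
  Add: Y' → (

No remaining common prefixes — done.

Resulting grammar:
Y → ( Y'
Y' → Y
Y' → (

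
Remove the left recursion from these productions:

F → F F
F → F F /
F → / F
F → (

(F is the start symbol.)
F → / F F'
F → ( F'
F' → F F'
F' → F / F'
F' → ε

F is directly left-recursive. The standard transformation for
  A → A α₁ | ... | A α_m | β₁ | ... | β_n
is
  A  → β₁ A' | ... | β_n A'
  A' → α₁ A' | ... | α_m A' | ε

F → / F becomes F → / F F'
F → ( becomes F → ( F'
F → F F becomes F' → F F'
F → F F / becomes F' → F / F'
Add F' → ε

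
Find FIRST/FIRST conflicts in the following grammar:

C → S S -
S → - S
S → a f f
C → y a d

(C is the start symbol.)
No FIRST/FIRST conflicts.

A FIRST/FIRST conflict occurs when two productions N → α and N → β for the same non-terminal have FIRST(α) ∩ FIRST(β) ≠ ∅ (with ε ∈ FIRST of a nullable right-hand side, so two nullable alternatives also conflict).

FIRST sets of the non-terminals at (or reachable through a nullable prefix from) the front of some alternative:
  FIRST(S) = { '-', 'a' }

Productions for C:
  C → S S -: FIRST = { '-', 'a' }
  C → y a d: FIRST = { 'y' }
Productions for S:
  S → - S: FIRST = { '-' }
  S → a f f: FIRST = { 'a' }

All alternatives of each non-terminal have pairwise disjoint FIRST sets.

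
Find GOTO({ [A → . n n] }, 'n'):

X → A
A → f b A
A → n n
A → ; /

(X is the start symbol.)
GOTO(I, 'n') = CLOSURE({ [A → αX.β] : [A → α.Xβ] ∈ I, X = 'n' })

Items with dot before 'n', with the dot advanced:
  [A → . n n] → [A → n . n]
Closure adds nothing (no advanced item has the dot before a non-terminal).

GOTO = { [A → n . n] }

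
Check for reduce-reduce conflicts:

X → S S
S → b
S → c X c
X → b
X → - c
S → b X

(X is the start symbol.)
A reduce-reduce conflict occurs when an LR(0) state has two complete items [A → α .] and [B → β .] — both call for a reduction, and with no lookahead the parser cannot choose between them.

Augment with X' → X and build the canonical LR(0) collection (I0 = CLOSURE({[X' → . X]}), then GOTO on every symbol after a dot until no new states appear). It has 12 states:
  I0: { [S → . b X], [S → . b], [S → . c X c], [X → . - c], [X → . S S], [X → . b], [X' → . X] }  — shift
  I1: { [X → - . c] }  — shift
  I2: { [S → . b X], [S → . b], [S → . c X c], [X → S . S] }  — shift
  I3: { [X' → X .] }  — accept
  I4: { [S → . b X], [S → . b], [S → . c X c], [S → b . X], [S → b .], [X → . - c], [X → . S S], [X → . b], [X → b .] }  — shift, 2 reduces
  I5: { [S → . b X], [S → . b], [S → . c X c], [S → c . X c], [X → . - c], [X → . S S], [X → . b] }  — shift
  I6: { [S → c X . c] }  — shift
  I7: { [S → c X c .] }  — reduce
  I8: { [S → b X .] }  — reduce
  I9: { [X → S S .] }  — reduce
  I10: { [S → . b X], [S → . b], [S → . c X c], [S → b . X], [S → b .], [X → . - c], [X → . S S], [X → . b] }  — shift, reduce
  I11: { [X → - c .] }  — reduce

I4 contains complete items [S → b .], [X → b .] — reduce-reduce conflict.

Answer: Yes — I4: [S → b .] vs [X → b .]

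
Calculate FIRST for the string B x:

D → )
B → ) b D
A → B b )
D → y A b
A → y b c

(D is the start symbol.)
{ ')' }

FIRST sets of the non-terminals involved (from the grammar, by fixed-point iteration):
  FIRST(B) = { ')' }

To compute FIRST(B x), process the symbols left to right:
Symbol B is a non-terminal. Add FIRST(B) \ {ε} = { ')' }
B is not nullable (ε ∉ FIRST(B)), so stop here.
FIRST(B x) = { ')' }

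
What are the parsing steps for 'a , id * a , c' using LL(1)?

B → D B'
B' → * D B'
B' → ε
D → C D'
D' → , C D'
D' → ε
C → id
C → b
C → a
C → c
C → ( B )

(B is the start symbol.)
Stack is shown with the top on the left.

Stack        Input             Action
-------------------------------------
B $          a , id * a , c $  output B → D B'
D B' $       a , id * a , c $  output D → C D'
C D' B' $    a , id * a , c $  output C → a
a D' B' $    a , id * a , c $  match 'a'
D' B' $      , id * a , c $    output D' → , C D'
, C D' B' $  , id * a , c $    match ','
C D' B' $    id * a , c $      output C → id
id D' B' $   id * a , c $      match 'id'
D' B' $      * a , c $         output D' → ε
B' $         * a , c $         output B' → * D B'
* D B' $     * a , c $         match '*'
D B' $       a , c $           output D → C D'
C D' B' $    a , c $           output C → a
a D' B' $    a , c $           match 'a'
D' B' $      , c $             output D' → , C D'
, C D' B' $  , c $             match ','
C D' B' $    c $               output C → c
c D' B' $    c $               match 'c'
D' B' $      $                 output D' → ε
B' $         $                 output B' → ε
$            $                 accept

The string is accepted.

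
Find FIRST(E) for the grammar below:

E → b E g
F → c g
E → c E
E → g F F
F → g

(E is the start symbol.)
{ 'b', 'c', 'g' }

To compute FIRST(E), examine every production with E on the left-hand side, reading each right-hand side left to right until a non-nullable symbol is reached.

From E → b E g:
  - b is a terminal: add 'b' and stop
From E → c E:
  - c is a terminal: add 'c' and stop
From E → g F F:
  - g is a terminal: add 'g' and stop

Collecting: FIRST(E) = { 'b', 'c', 'g' }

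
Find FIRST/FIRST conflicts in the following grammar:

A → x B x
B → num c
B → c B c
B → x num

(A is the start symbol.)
A FIRST/FIRST conflict occurs when two productions N → α and N → β for the same non-terminal have FIRST(α) ∩ FIRST(β) ≠ ∅ (with ε ∈ FIRST of a nullable right-hand side, so two nullable alternatives also conflict).

Productions for B:
  B → num c: FIRST = { 'num' }
  B → c B c: FIRST = { 'c' }
  B → x num: FIRST = { 'x' }
A has only one production, so no FIRST/FIRST conflict is possible there.

All alternatives of each non-terminal have pairwise disjoint FIRST sets.

Answer: No FIRST/FIRST conflicts.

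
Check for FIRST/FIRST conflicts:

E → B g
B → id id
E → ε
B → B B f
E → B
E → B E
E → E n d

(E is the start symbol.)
FIRST sets of the non-terminals at (or reachable through a nullable prefix from) the front of some alternative:
  FIRST(B) = { 'id' }
  FIRST(E) = { 'id', 'n', ε }

Productions for E:
  E → B g: FIRST = { 'id' }
  E → ε: FIRST = { ε }
  E → B: FIRST = { 'id' }
  E → B E: FIRST = { 'id' }
  E → E n d: FIRST = { 'id', 'n' }
Productions for B:
  B → id id: FIRST = { 'id' }
  B → B B f: FIRST = { 'id' }

Conflict for E: E → B g and E → B
  Overlap: { 'id' }
Conflict for E: E → B g and E → B E
  Overlap: { 'id' }
Conflict for E: E → B g and E → E n d
  Overlap: { 'id' }
Conflict for E: E → B and E → B E
  Overlap: { 'id' }
Conflict for E: E → B and E → E n d
  Overlap: { 'id' }
Conflict for E: E → B E and E → E n d
  Overlap: { 'id' }
Conflict for B: B → id id and B → B B f
  Overlap: { 'id' }

Answer: Yes. E → B g / E → B on { 'id' }; E → B g / E → B E on { 'id' }; E → B g / E → E n d on { 'id' }; E → B / E → B E on { 'id' }; E → B / E → E n d on { 'id' }; E → B E / E → E n d on { 'id' }; B → id id / B → B B f on { 'id' }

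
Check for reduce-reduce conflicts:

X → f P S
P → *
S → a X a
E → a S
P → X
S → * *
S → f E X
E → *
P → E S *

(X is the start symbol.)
Augment with X' → X and build the canonical LR(0) collection (I0 = CLOSURE({[X' → . X]}), then GOTO on every symbol after a dot until no new states appear). It has 21 states:
  I0: { [X → . f P S], [X' → . X] }  — shift
  I1: { [X' → X .] }  — accept
  I2: { [E → . *], [E → . a S], [P → . *], [P → . E S *], [P → . X], [X → . f P S], [X → f . P S] }  — shift
  I3: { [E → * .], [P → * .] }  — 2 reduces
  I4: { [P → E . S *], [S → . * *], [S → . a X a], [S → . f E X] }  — shift
  I5: { [S → . * *], [S → . a X a], [S → . f E X], [X → f P . S] }  — shift
  I6: { [P → X .] }  — reduce
  I7: { [E → a . S], [S → . * *], [S → . a X a], [S → . f E X] }  — shift
  I8: { [S → * . *] }  — shift
  I9: { [E → a S .] }  — reduce
  I10: { [S → a . X a], [X → . f P S] }  — shift
  I11: { [E → . *], [E → . a S], [S → f . E X] }  — shift
  I12: { [E → * .] }  — reduce
  I13: { [S → f E . X], [X → . f P S] }  — shift
  I14: { [S → f E X .] }  — reduce
  I15: { [S → a X . a] }  — shift
  I16: { [S → a X a .] }  — reduce
  I17: { [S → * * .] }  — reduce
  I18: { [X → f P S .] }  — reduce
  I19: { [P → E S . *] }  — shift
  I20: { [P → E S * .] }  — reduce

I3 contains complete items [E → * .], [P → * .] — reduce-reduce conflict.

Answer: Yes — I3: [E → * .] vs [P → * .]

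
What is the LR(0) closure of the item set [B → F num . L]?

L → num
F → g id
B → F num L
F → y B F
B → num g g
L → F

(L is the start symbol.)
{ [B → F num . L], [F → . g id], [F → . y B F], [L → . F], [L → . num] }

Start with: [B → F num . L]
  [B → F num . L] has the dot before L: add [L → . num], [L → . F]
  [L → . F] has the dot before F: add [F → . g id], [F → . y B F]
No further items can be added.

CLOSURE = { [B → F num . L], [F → . g id], [F → . y B F], [L → . F], [L → . num] }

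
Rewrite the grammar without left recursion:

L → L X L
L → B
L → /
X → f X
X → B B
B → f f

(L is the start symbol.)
L → B L'
L → / L'
L' → X L L'
L' → ε
X → f X
X → B B
B → f f

L is directly left-recursive. The standard transformation for
  A → A α₁ | ... | A α_m | β₁ | ... | β_n
is
  A  → β₁ A' | ... | β_n A'
  A' → α₁ A' | ... | α_m A' | ε

L → B becomes L → B L'
L → / becomes L → / L'
L → L X L becomes L' → X L L'
Add L' → ε

Productions for other non-terminals are unchanged:
  X → f X
  X → B B
  B → f f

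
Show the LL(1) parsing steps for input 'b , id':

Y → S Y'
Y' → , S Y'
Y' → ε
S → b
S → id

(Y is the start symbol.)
Stack is shown with the top on the left.

Stack     Input     Action
--------------------------
Y $       b , id $  output Y → S Y'
S Y' $    b , id $  output S → b
b Y' $    b , id $  match 'b'
Y' $      , id $    output Y' → , S Y'
, S Y' $  , id $    match ','
S Y' $    id $      output S → id
id Y' $   id $      match 'id'
Y' $      $         output Y' → ε
$         $         accept

The string is accepted.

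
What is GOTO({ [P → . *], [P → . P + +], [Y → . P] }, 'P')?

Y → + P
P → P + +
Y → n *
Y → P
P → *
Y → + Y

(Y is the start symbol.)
{ [P → P . + +], [Y → P .] }

GOTO(I, 'P') = CLOSURE({ [A → αX.β] : [A → α.Xβ] ∈ I, X = 'P' })

Items with dot before 'P', with the dot advanced:
  [P → . P + +] → [P → P . + +]
  [Y → . P] → [Y → P .]
Closure adds nothing (no advanced item has the dot before a non-terminal).

GOTO = { [P → P . + +], [Y → P .] }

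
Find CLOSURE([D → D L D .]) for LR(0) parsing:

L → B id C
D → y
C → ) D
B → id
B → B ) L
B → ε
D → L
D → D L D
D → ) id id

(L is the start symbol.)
To compute CLOSURE, for each item [A → α.Bβ] where B is a non-terminal, add [B → .γ] for all productions B → γ; repeat for the newly added items until nothing changes.

Start with: [D → D L D .]
The dot is at the end, so nothing is added.

CLOSURE = { [D → D L D .] }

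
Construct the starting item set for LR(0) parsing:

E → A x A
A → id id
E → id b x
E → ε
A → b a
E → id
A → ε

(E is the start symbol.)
{ [A → . b a], [A → . id id], [A → .], [E → . A x A], [E → . id b x], [E → . id], [E → .], [E' → . E] }

First, augment the grammar with E' → E
I₀ = CLOSURE({ [E' → . E] }):
  [E' → . E] has the dot before E: add [E → . A x A], [E → . id b x], [E → .], [E → . id]
  [E → . A x A] has the dot before A: add [A → . id id], [A → . b a], [A → .]
No further items can be added.

I₀ = { [A → . b a], [A → . id id], [A → .], [E → . A x A], [E → . id b x], [E → . id], [E → .], [E' → . E] }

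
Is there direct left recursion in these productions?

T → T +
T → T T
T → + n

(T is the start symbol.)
Direct left recursion occurs when N → N α for some non-terminal N (the right-hand side begins with the left-hand side itself).

T → T +: LEFT RECURSIVE (starts with T)
T → T T: LEFT RECURSIVE (starts with T)
T → + n: starts with '+'

The grammar has direct left recursion on: T.

Answer: Yes, T is left-recursive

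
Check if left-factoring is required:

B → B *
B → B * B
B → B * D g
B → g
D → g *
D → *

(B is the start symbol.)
Yes, B has productions with common prefix 'B *'

Left-factoring is needed when two productions for the same non-terminal
share a common prefix on the right-hand side.

Productions for B:
  B → B *
  B → B * B
  B → B * D g
  B → g
Productions for D:
  D → g *
  D → *

Found common prefix 'B *' in productions for B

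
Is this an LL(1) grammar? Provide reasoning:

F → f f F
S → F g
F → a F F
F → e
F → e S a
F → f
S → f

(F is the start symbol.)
No. Predict set conflict for F: { 'f' }

Relevant sets:
  FIRST(F) = { 'a', 'e', 'f' }

For F:
  PREDICT(F → f f F) = { 'f' }
  PREDICT(F → a F F) = { 'a' }
  PREDICT(F → e) = { 'e' }
  PREDICT(F → e S a) = { 'e' }
  PREDICT(F → f) = { 'f' }
For S:
  PREDICT(S → F g) = { 'a', 'e', 'f' }
  PREDICT(S → f) = { 'f' }

Conflict found: Predict set conflict for F: { 'f' }
The grammar is NOT LL(1).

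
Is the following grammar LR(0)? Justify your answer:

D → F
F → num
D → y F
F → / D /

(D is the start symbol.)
Yes, the grammar is LR(0)

A grammar is LR(0) if no state in the canonical LR(0) collection has:
  - both a shift item (dot before a terminal) and a complete item (shift-reduce conflict), or
  - two or more complete items (reduce-reduce conflict; the accept item [D' → D .] counts as a complete item here).

Augment with D' → D and build the canonical LR(0) collection (I0 = CLOSURE({[D' → . D]}), then GOTO on every symbol after a dot until no new states appear). It has 9 states:
  I0: { [D → . F], [D → . y F], [D' → . D], [F → . / D /], [F → . num] }  — shift
  I1: { [D → . F], [D → . y F], [F → . / D /], [F → . num], [F → / . D /] }  — shift
  I2: { [D' → D .] }  — accept
  I3: { [D → F .] }  — reduce
  I4: { [F → num .] }  — reduce
  I5: { [D → y . F], [F → . / D /], [F → . num] }  — shift
  I6: { [D → y F .] }  — reduce
  I7: { [F → / D . /] }  — shift
  I8: { [F → / D / .] }  — reduce

Every state is either a pure shift/goto state or contains exactly one complete item and nothing to shift — no conflicts. The grammar is LR(0).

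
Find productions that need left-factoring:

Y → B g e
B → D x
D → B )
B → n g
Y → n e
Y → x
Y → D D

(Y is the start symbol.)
Left-factoring is needed when two productions for the same non-terminal
share a common prefix on the right-hand side.

Productions for Y:
  Y → B g e
  Y → n e
  Y → x
  Y → D D
Productions for B:
  B → D x
  B → n g

No common prefixes found.

Answer: No, left-factoring is not needed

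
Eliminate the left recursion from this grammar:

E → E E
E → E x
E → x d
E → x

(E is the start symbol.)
E is directly left-recursive. The standard transformation for
  A → A α₁ | ... | A α_m | β₁ | ... | β_n
is
  A  → β₁ A' | ... | β_n A'
  A' → α₁ A' | ... | α_m A' | ε

E → x d becomes E → x d E'
E → x becomes E → x E'
E → E E becomes E' → E E'
E → E x becomes E' → x E'
Add E' → ε

Resulting grammar:
E → x d E'
E → x E'
E' → E E'
E' → x E'
E' → ε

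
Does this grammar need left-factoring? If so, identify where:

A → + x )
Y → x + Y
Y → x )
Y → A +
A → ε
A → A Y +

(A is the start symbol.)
Yes, Y has productions with common prefix 'x'

Left-factoring is needed when two productions for the same non-terminal
share a common prefix on the right-hand side.

Productions for A:
  A → + x )
  A → ε
  A → A Y +
Productions for Y:
  Y → x + Y
  Y → x )
  Y → A +

Found common prefix 'x' in productions for Y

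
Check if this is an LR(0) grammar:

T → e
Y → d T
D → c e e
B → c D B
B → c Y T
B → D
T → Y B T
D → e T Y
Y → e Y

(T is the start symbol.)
A grammar is LR(0) if no state in the canonical LR(0) collection has:
  - both a shift item (dot before a terminal) and a complete item (shift-reduce conflict), or
  - two or more complete items (reduce-reduce conflict; the accept item [T' → T .] counts as a complete item here).

Augment with T' → T and build the canonical LR(0) collection (I0 = CLOSURE({[T' → . T]}), then GOTO on every symbol after a dot until no new states appear). It has 25 states:
  I0: { [T → . Y B T], [T → . e], [T' → . T], [Y → . d T], [Y → . e Y] }  — shift
  I1: { [T' → T .] }  — accept
  I2: { [B → . D], [B → . c D B], [B → . c Y T], [D → . c e e], [D → . e T Y], [T → Y . B T] }  — shift
  I3: { [T → . Y B T], [T → . e], [Y → . d T], [Y → . e Y], [Y → d . T] }  — shift
  I4: { [T → e .], [Y → . d T], [Y → . e Y], [Y → e . Y] }  — shift, reduce
  I5: { [Y → e Y .] }  — reduce
  I6: { [Y → . d T], [Y → . e Y], [Y → e . Y] }  — shift
  I7: { [Y → d T .] }  — reduce
  I8: { [T → . Y B T], [T → . e], [T → Y B . T], [Y → . d T], [Y → . e Y] }  — shift
  I9: { [B → D .] }  — reduce
  I10: { [B → c . D B], [B → c . Y T], [D → . c e e], [D → . e T Y], [D → c . e e], [Y → . d T], [Y → . e Y] }  — shift
  I11: { [D → e . T Y], [T → . Y B T], [T → . e], [Y → . d T], [Y → . e Y] }  — shift
  I12: { [D → e T . Y], [Y → . d T], [Y → . e Y] }  — shift
  I13: { [D → e T Y .] }  — reduce
  I14: { [B → . D], [B → . c D B], [B → . c Y T], [B → c D . B], [D → . c e e], [D → . e T Y] }  — shift
  I15: { [B → c Y . T], [T → . Y B T], [T → . e], [Y → . d T], [Y → . e Y] }  — shift
  I16: { [D → c . e e] }  — shift
  I17: { [D → c e . e], [D → e . T Y], [T → . Y B T], [T → . e], [Y → . d T], [Y → . e Y], [Y → e . Y] }  — shift
  I18: { [B → . D], [B → . c D B], [B → . c Y T], [D → . c e e], [D → . e T Y], [T → Y . B T], [Y → e Y .] }  — shift, reduce
  I19: { [D → c e e .], [T → e .], [Y → . d T], [Y → . e Y], [Y → e . Y] }  — shift, 2 reduces
  I20: { [D → c e . e] }  — shift
  I21: { [D → c e e .] }  — reduce
  I22: { [B → c Y T .] }  — reduce
  I23: { [B → c D B .] }  — reduce
  I24: { [T → Y B T .] }  — reduce

Conflict in state I4:
  Shift-reduce conflict between [T → e .] and [Y → . d T]
So the grammar is NOT LR(0).

Answer: No. Shift-reduce conflict between [T → e .] and [Y → . d T]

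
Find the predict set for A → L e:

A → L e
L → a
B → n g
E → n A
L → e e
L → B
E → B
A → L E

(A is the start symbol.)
{ 'a', 'e', 'n' }

PREDICT(A → L e) = (FIRST(RHS) \ {ε}) ∪ (FOLLOW(A) if ε ∈ FIRST(RHS), i.e. RHS ⇒* ε)
FIRST(L) = { 'a', 'e', 'n' }
FIRST(L e) = { 'a', 'e', 'n' }
ε ∉ FIRST(L e), so FOLLOW(A) is not added.
PREDICT(A → L e) = { 'a', 'e', 'n' }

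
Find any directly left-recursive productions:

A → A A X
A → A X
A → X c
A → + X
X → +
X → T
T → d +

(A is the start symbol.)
A → A A X: LEFT RECURSIVE (starts with A)
A → A X: LEFT RECURSIVE (starts with A)
A → X c: starts with X
A → + X: starts with '+'
X → +: starts with '+'
X → T: starts with T
T → d +: starts with d

The grammar has direct left recursion on: A.

Answer: Yes, A is left-recursive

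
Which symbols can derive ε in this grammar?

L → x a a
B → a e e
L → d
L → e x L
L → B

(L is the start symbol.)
There are no ε-productions, so no non-terminal can derive ε.
No non-terminals are nullable.

Answer: None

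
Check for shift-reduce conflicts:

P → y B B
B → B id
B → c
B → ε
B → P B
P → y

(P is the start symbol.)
Augment with P' → P and build the canonical LR(0) collection (I0 = CLOSURE({[P' → . P]}), then GOTO on every symbol after a dot until no new states appear). It has 9 states:
  I0: { [P → . y B B], [P → . y], [P' → . P] }  — shift
  I1: { [P' → P .] }  — accept
  I2: { [B → . B id], [B → . P B], [B → . c], [B → .], [P → . y B B], [P → . y], [P → y . B B], [P → y .] }  — shift, 2 reduces
  I3: { [B → . B id], [B → . P B], [B → . c], [B → .], [B → B . id], [P → . y B B], [P → . y], [P → y B . B] }  — shift, reduce
  I4: { [B → . B id], [B → . P B], [B → . c], [B → .], [B → P . B], [P → . y B B], [P → . y] }  — shift, reduce
  I5: { [B → c .] }  — reduce
  I6: { [B → B . id], [B → P B .] }  — shift, reduce
  I7: { [B → B id .] }  — reduce
  I8: { [B → B . id], [P → y B B .] }  — shift, reduce

I2 contains reduce items [B → .], [P → y .] and shift items [B → . c], [P → . y], [P → . y B B] — shift-reduce conflict.
I3 contains reduce item [B → .] and shift items [B → B . id], [B → . c], [P → . y], [P → . y B B] — shift-reduce conflict.
I4 contains reduce item [B → .] and shift items [B → . c], [P → . y], [P → . y B B] — shift-reduce conflict.
I6 contains reduce item [B → P B .] and shift item [B → B . id] — shift-reduce conflict.
I8 contains reduce item [P → y B B .] and shift item [B → B . id] — shift-reduce conflict.

Answer: Yes — I2: [B → .] vs [B → . c]; I3: [B → .] vs [B → B . id]; I4: [B → .] vs [B → . c]; I6: [B → P B .] vs [B → B . id]; I8: [P → y B B .] vs [B → B . id]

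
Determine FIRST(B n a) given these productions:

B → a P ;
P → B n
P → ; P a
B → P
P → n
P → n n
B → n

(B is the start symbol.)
{ ';', 'a', 'n' }

FIRST sets of the non-terminals involved (from the grammar, by fixed-point iteration):
  FIRST(B) = { ';', 'a', 'n' }

To compute FIRST(B n a), process the symbols left to right:
Symbol B is a non-terminal. Add FIRST(B) \ {ε} = { ';', 'a', 'n' }
B is not nullable (ε ∉ FIRST(B)), so stop here.
FIRST(B n a) = { ';', 'a', 'n' }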